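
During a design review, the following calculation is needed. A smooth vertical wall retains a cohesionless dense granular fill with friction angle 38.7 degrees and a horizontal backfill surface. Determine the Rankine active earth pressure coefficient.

K_a = (1 − sin φ)/(1 + sin φ) = (1 − sin 38.7°)/(1 + sin 38.7°) = 0.2306.

0.231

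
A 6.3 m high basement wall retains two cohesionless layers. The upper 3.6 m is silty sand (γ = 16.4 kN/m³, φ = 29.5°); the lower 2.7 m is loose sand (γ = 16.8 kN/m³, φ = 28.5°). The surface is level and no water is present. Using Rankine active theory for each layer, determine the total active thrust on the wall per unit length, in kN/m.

K_a1 = tan²(45°−29.5°/2) = 0.3401; K_a2 = tan²(45°−28.5°/2) = 0.3540.
Layer 1: σ at base = K_a1 γ₁ h₁ = 20.08 kPa; P₁ = ½×20.08×3.6 = 36.14.
Layer 2: σ_v at top = γ₁h₁ = 59.04; σ_h top = K_a2×59.04 = 20.90; σ_h base = K_a2×(59.04+16.8×2.7) = 36.95.
P₂ = ½(20.90+36.95)×2.7 = 78.10. Total P_a = 36.14+78.10 = 114.2 kN/m.

114 kN/m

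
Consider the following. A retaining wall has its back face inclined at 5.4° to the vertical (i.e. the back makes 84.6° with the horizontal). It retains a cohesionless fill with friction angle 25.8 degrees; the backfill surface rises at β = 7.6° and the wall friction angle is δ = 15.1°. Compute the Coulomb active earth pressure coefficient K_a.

K_a = sin²(α+φ) / [sin²α · sin(α−δ) · (1 + √{sin(φ+δ)sin(φ−β) / (sin(α−δ)sin(α+β))})²].
With α = 84.6°, φ = 25.8°, δ = 15.1°, β = 7.6°: K_a = 0.4394.

0.439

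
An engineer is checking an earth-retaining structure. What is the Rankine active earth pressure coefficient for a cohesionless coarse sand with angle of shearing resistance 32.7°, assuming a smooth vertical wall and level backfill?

0.298

K_a = tan²(45° − φ/2) = tan²(28.65°) = 0.2985.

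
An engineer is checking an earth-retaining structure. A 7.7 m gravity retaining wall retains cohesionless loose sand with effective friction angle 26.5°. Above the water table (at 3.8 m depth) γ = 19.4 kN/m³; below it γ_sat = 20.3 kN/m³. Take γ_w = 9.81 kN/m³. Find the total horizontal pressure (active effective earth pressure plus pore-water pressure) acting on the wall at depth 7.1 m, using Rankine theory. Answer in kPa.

K_a = (1 − sin φ)/(1 + sin φ) = 0.3829.
γ' = 20.3 − 9.81 = 10.49 kN/m³.
Effective vertical stress at 7.1 m: σ'_v = 19.4×3.8 + 10.49×3.30 = 108.3 kPa.
σ'_h = K_a σ'_v = 0.3829 × 108.3 = 41.49 kPa; u = γ_w × 3.30 = 32.37 kPa.
Total σ_h = 41.49 + 32.37 = 73.86 kPa.

73.9 kPa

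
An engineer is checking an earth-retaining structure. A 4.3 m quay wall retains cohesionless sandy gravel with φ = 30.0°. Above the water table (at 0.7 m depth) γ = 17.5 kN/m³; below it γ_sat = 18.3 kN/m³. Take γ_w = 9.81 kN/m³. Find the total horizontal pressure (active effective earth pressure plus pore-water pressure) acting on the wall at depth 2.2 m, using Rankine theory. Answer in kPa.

23.0 kPa

K_a = (1 − sin φ)/(1 + sin φ) = 0.3333.
γ' = 18.3 − 9.81 = 8.490 kN/m³.
Effective vertical stress at 2.2 m: σ'_v = 17.5×0.7 + 8.490×1.50 = 24.99 kPa.
σ'_h = K_a σ'_v = 0.3333 × 24.99 = 8.328 kPa; u = γ_w × 1.50 = 14.72 kPa.
Total σ_h = 8.328 + 14.72 = 23.04 kPa.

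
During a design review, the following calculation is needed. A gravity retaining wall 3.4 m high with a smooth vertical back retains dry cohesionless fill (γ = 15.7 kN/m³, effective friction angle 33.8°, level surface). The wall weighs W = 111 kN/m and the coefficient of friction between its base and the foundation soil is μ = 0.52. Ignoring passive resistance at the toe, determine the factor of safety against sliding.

2.23

K_a = tan²(45° − 33.8°/2) = 0.2851.
P_a = ½K_aγH² = 0.5×0.2851×15.7×3.4² = 25.87 kN/m, acting at H/3 = 1.133 m above the base.
FS_sliding = μW / P_a = 0.52×111 / 25.87 = 2.231.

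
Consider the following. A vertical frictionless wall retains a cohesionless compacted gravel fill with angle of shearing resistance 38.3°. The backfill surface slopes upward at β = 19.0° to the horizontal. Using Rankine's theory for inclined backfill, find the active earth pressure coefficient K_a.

0.268

K_a = cos β · (cos β − √(cos²β − cos²φ)) / (cos β + √(cos²β − cos²φ)).
cos β = 0.9455, cos φ = 0.7848, √(cos²β − cos²φ) = 0.5274.
K_a = 0.9455 × (0.9455 − 0.5274)/(0.9455 + 0.5274) = 0.2684.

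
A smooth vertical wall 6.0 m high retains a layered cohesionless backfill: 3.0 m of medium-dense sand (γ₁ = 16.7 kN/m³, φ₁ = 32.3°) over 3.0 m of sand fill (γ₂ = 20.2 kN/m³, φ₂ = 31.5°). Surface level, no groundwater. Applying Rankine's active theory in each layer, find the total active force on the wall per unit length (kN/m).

K_a1 = tan²(45°−32.3°/2) = 0.3035; K_a2 = tan²(45°−31.5°/2) = 0.3136.
Layer 1: σ at base = K_a1 γ₁ h₁ = 15.20 kPa; P₁ = ½×15.20×3.0 = 22.81.
Layer 2: σ_v at top = γ₁h₁ = 50.10; σ_h top = K_a2×50.10 = 15.71; σ_h base = K_a2×(50.10+20.2×3.0) = 34.72.
P₂ = ½(15.71+34.72)×3.0 = 75.65. Total P_a = 22.81+75.65 = 98.45 kN/m.

98.5 kN/m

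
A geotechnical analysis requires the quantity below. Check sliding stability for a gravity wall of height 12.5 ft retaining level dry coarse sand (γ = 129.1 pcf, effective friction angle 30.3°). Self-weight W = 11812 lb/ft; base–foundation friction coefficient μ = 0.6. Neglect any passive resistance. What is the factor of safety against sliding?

2.13

K_a = tan²(45° − 30.3°/2) = 0.3293.
P_a = ½K_aγH² = 0.5×0.3293×129.1×12.5² = 3322 lb/ft, acting at H/3 = 4.167 ft above the base.
FS_sliding = μW / P_a = 0.6×11812 / 3322 = 2.134.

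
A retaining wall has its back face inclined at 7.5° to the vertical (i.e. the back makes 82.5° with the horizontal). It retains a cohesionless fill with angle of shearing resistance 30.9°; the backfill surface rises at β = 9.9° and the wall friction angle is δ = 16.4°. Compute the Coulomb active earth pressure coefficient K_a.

K_a = sin²(α+φ) / [sin²α · sin(α−δ) · (1 + √{sin(φ+δ)sin(φ−β) / (sin(α−δ)sin(α+β))})²].
With α = 82.5°, φ = 30.9°, δ = 16.4°, β = 9.9°: K_a = 0.3968.

0.397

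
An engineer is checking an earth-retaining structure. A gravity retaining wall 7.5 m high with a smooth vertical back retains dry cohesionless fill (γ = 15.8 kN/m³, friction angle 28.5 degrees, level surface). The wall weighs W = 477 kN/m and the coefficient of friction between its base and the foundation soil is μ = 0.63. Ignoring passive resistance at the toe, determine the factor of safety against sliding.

1.91

K_a = tan²(45° − 28.5°/2) = 0.3540.
P_a = ½K_aγH² = 0.5×0.3540×15.8×7.5² = 157.3 kN/m, acting at H/3 = 2.500 m above the base.
FS_sliding = μW / P_a = 0.63×477 / 157.3 = 1.911.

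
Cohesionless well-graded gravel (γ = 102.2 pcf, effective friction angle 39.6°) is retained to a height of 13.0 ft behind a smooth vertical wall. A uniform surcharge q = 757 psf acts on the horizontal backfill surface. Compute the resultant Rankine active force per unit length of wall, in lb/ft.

4090 lb/ft

K_a = tan²(45° − φ/2) = 0.2214.
Soil triangle: ½ K_a γ H² = 0.5×0.2214×102.2×13.0² = 1912 lb/ft.
Surcharge rectangle: K_a q H = 0.2214×757×13.0 = 2179 lb/ft.
Total = 1912 + 2179 = 4091 lb/ft.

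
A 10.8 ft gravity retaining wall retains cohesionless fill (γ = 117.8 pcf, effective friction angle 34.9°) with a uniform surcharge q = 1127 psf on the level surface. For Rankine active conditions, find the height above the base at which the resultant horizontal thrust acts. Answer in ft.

4.75 ft

K_a = 0.2721.
Triangular part P₁ = ½K_aγH² = 1870 at H/3 = 3.600 ft; rectangular part P₂ = K_a q H = 3312 at H/2 = 5.400 ft.
ȳ = (P₁·3.600 + P₂·5.400)/(P₁+P₂) = 4.751 ft.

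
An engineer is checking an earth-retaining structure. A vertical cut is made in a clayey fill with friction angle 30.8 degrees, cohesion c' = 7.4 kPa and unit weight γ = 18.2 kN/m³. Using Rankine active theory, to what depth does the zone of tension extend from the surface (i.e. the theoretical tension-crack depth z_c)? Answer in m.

1.43 m

K_a = tan²(45° − 30.8°/2) = 0.3227; √K_a = 0.5681.
The active pressure is zero where K_a γ z = 2c√K_a, so z_c = 2c/(γ√K_a) = 2×7.4/(18.2×0.5681) = 1.431 m.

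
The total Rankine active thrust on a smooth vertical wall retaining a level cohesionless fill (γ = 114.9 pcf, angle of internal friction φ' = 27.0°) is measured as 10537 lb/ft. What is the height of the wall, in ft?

K_a = 0.3755. P_a = ½ K_a γ H² ⇒ H = √(2P_a/(K_a γ)).
H = √(2×10537/(0.3755×114.9)) = 22.10 ft.

22.1 ft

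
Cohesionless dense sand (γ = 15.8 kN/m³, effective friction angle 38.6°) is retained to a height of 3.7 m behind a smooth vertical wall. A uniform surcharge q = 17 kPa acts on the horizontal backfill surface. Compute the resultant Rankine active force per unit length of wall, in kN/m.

K_a = tan²(45° − φ/2) = 0.2316.
Soil triangle: ½ K_a γ H² = 0.5×0.2316×15.8×3.7² = 25.05 kN/m.
Surcharge rectangle: K_a q H = 0.2316×17×3.7 = 14.57 kN/m.
Total = 25.05 + 14.57 = 39.62 kN/m.

39.6 kN/m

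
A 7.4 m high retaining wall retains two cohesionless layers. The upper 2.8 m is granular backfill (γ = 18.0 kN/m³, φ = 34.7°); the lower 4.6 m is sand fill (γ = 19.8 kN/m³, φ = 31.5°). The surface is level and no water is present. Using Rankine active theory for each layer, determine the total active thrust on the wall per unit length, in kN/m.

158 kN/m

K_a1 = tan²(45°−34.7°/2) = 0.2745; K_a2 = tan²(45°−31.5°/2) = 0.3136.
Layer 1: σ at base = K_a1 γ₁ h₁ = 13.83 kPa; P₁ = ½×13.83×2.8 = 19.37.
Layer 2: σ_v at top = γ₁h₁ = 50.40; σ_h top = K_a2×50.40 = 15.81; σ_h base = K_a2×(50.40+19.8×4.6) = 44.37.
P₂ = ½(15.81+44.37)×4.6 = 138.4. Total P_a = 19.37+138.4 = 157.8 kN/m.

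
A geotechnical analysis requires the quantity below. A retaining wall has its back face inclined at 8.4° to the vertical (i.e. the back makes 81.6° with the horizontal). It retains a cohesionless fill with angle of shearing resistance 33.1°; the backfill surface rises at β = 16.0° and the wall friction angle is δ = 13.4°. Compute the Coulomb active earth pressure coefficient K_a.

0.414

K_a = sin²(α+φ) / [sin²α · sin(α−δ) · (1 + √{sin(φ+δ)sin(φ−β) / (sin(α−δ)sin(α+β))})²].
With α = 81.6°, φ = 33.1°, δ = 13.4°, β = 16.0°: K_a = 0.4139.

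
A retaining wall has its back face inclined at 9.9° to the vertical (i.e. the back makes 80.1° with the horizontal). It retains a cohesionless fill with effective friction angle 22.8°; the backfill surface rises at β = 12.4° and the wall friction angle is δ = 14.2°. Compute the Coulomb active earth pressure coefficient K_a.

0.593

K_a = sin²(α+φ) / [sin²α · sin(α−δ) · (1 + √{sin(φ+δ)sin(φ−β) / (sin(α−δ)sin(α+β))})²].
With α = 80.1°, φ = 22.8°, δ = 14.2°, β = 12.4°: K_a = 0.5928.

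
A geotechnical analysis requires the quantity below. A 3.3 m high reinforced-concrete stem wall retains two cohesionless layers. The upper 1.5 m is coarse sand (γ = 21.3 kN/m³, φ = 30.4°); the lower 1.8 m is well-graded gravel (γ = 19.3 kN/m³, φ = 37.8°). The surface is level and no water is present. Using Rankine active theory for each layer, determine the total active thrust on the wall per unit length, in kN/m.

K_a1 = tan²(45°−30.4°/2) = 0.3280; K_a2 = tan²(45°−37.8°/2) = 0.2400.
Layer 1: σ at base = K_a1 γ₁ h₁ = 10.48 kPa; P₁ = ½×10.48×1.5 = 7.859.
Layer 2: σ_v at top = γ₁h₁ = 31.95; σ_h top = K_a2×31.95 = 7.668; σ_h base = K_a2×(31.95+19.3×1.8) = 16.01.
P₂ = ½(7.668+16.01)×1.8 = 21.31. Total P_a = 7.859+21.31 = 29.17 kN/m.

29.2 kN/m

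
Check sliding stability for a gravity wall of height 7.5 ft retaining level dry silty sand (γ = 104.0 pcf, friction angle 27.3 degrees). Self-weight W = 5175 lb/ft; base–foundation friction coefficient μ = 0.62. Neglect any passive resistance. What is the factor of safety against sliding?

K_a = tan²(45° − 27.3°/2) = 0.3711.
P_a = ½K_aγH² = 0.5×0.3711×104.0×7.5² = 1086 lb/ft, acting at H/3 = 2.500 ft above the base.
FS_sliding = μW / P_a = 0.62×5175 / 1086 = 2.956.

2.96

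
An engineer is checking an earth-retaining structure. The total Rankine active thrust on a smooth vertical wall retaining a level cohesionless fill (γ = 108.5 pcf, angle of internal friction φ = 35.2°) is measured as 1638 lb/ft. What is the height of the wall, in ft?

10.6 ft

K_a = 0.2687. P_a = ½ K_a γ H² ⇒ H = √(2P_a/(K_a γ)).
H = √(2×1638/(0.2687×108.5)) = 10.60 ft.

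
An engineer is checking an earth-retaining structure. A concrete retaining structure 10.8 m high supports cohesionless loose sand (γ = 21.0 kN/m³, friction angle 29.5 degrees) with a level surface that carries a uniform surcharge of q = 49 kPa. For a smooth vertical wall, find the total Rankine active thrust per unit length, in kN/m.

597 kN/m

K_a = tan²(45° − φ/2) = 0.3401.
Soil triangle: ½ K_a γ H² = 0.5×0.3401×21.0×10.8² = 416.5 kN/m.
Surcharge rectangle: K_a q H = 0.3401×49×10.8 = 180.0 kN/m.
Total = 416.5 + 180.0 = 596.5 kN/m.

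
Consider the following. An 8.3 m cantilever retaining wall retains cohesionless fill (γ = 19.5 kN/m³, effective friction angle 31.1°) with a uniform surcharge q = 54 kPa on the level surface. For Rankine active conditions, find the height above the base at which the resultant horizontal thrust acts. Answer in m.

K_a = 0.3188.
Triangular part P₁ = ½K_aγH² = 214.1 at H/3 = 2.767 m; rectangular part P₂ = K_a q H = 142.9 at H/2 = 4.150 m.
ȳ = (P₁·2.767 + P₂·4.150)/(P₁+P₂) = 3.320 m.

3.32 m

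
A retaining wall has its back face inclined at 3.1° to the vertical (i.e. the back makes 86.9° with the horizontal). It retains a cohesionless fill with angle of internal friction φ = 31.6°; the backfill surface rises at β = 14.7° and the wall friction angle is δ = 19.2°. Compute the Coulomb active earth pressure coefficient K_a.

K_a = sin²(α+φ) / [sin²α · sin(α−δ) · (1 + √{sin(φ+δ)sin(φ−β) / (sin(α−δ)sin(α+β))})²].
With α = 86.9°, φ = 31.6°, δ = 19.2°, β = 14.7°: K_a = 0.3728.

0.373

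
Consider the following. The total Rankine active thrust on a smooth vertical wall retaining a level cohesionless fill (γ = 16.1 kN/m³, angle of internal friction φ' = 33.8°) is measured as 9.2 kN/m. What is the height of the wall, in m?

K_a = 0.2851. P_a = ½ K_a γ H² ⇒ H = √(2P_a/(K_a γ)).
H = √(2×9.2/(0.2851×16.1)) = 2.002 m.

2.00 m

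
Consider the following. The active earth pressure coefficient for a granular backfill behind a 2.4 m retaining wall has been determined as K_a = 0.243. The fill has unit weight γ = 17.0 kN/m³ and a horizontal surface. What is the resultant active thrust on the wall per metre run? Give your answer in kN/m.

P = ½ K_a γ H² = 0.5 × 0.243 × 17.0 × 2.4² = 11.90 kN/m.

11.9 kN/m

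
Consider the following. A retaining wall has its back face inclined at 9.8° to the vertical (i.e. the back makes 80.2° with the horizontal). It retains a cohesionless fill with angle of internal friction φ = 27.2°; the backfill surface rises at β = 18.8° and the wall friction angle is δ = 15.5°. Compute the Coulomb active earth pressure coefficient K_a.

0.584

K_a = sin²(α+φ) / [sin²α · sin(α−δ) · (1 + √{sin(φ+δ)sin(φ−β) / (sin(α−δ)sin(α+β))})²].
With α = 80.2°, φ = 27.2°, δ = 15.5°, β = 18.8°: K_a = 0.5837.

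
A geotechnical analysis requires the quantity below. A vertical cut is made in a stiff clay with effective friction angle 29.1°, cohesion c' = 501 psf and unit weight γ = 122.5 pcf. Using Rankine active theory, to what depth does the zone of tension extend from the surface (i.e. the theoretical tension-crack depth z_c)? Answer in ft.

13.9 ft

K_a = tan²(45° − 29.1°/2) = 0.3456; √K_a = 0.5879.
The active pressure is zero where K_a γ z = 2c√K_a, so z_c = 2c/(γ√K_a) = 2×501/(122.5×0.5879) = 13.91 ft.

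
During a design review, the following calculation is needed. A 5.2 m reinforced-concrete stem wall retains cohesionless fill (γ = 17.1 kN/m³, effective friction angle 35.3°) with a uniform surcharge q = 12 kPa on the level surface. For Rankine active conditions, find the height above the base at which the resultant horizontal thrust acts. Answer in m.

K_a = 0.2675.
Triangular part P₁ = ½K_aγH² = 61.85 at H/3 = 1.733 m; rectangular part P₂ = K_a q H = 16.69 at H/2 = 2.600 m.
ȳ = (P₁·1.733 + P₂·2.600)/(P₁+P₂) = 1.918 m.

1.92 m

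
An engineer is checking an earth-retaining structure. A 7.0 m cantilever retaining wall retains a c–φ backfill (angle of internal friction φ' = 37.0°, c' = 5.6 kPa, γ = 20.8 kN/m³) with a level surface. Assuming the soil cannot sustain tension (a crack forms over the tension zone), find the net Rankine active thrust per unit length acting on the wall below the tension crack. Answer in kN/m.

90.6 kN/m

K_a = 0.2486; √K_a = 0.4986.
Tension-crack depth z_c = 2c/(γ√K_a) = 2×5.6/(20.8×0.4986) = 1.080 m.
σ_a at base = K_a γ H − 2c√K_a = 0.2486×20.8×7.0 − 2×5.6×0.4986 = 30.61 kPa.
P_a = ½ × 30.61 × (H − z_c) = 0.5×30.61×5.920 = 90.60 kN/m.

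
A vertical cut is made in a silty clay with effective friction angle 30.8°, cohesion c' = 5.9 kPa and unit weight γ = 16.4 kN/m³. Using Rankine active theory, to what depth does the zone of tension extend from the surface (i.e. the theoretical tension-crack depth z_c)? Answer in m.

K_a = tan²(45° − 30.8°/2) = 0.3227; √K_a = 0.5681.
The active pressure is zero where K_a γ z = 2c√K_a, so z_c = 2c/(γ√K_a) = 2×5.9/(16.4×0.5681) = 1.267 m.

1.27 m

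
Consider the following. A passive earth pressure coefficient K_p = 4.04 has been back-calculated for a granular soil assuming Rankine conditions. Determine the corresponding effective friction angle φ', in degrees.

37.1°

K_p = (1+sin φ)/(1−sin φ) ⇒ sin φ = (K_p − 1)/(K_p + 1) = 0.6032.
φ = arcsin(0.6032) = 37.10°.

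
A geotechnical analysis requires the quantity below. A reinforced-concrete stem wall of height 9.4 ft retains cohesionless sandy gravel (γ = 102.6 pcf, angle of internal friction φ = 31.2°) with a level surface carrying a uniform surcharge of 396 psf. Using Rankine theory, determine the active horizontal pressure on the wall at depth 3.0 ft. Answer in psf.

223 psf

K_a = (1 − sin φ)/(1 + sin φ) = 0.3175.
σ_v = γz + q = 102.6 × 3.0 + 396 = 703.8 psf.
σ_h = K_a σ_v = 0.3175 × 703.8 = 223.5 psf.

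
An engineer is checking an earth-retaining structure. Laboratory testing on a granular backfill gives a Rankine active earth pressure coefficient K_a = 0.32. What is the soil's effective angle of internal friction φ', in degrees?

31.0°

K_a = tan²(45° − φ/2) ⇒ 45° − φ/2 = arctan(√0.32) = 29.50°.
φ = 2(45° − 29.50°) = 31.01°.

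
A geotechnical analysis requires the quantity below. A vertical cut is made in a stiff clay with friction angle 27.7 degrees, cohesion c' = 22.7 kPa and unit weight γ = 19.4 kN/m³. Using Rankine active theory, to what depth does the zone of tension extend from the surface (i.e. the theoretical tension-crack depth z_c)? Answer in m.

3.87 m

K_a = tan²(45° − 27.7°/2) = 0.3653; √K_a = 0.6044.
The active pressure is zero where K_a γ z = 2c√K_a, so z_c = 2c/(γ√K_a) = 2×22.7/(19.4×0.6044) = 3.872 m.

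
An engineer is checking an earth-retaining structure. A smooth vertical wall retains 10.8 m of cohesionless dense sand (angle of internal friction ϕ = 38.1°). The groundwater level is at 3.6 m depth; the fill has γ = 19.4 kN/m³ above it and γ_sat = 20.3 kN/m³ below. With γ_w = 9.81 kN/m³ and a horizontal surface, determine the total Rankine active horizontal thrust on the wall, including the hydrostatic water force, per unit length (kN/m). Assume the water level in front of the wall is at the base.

K_a = tan²(45° − φ/2) = 0.2368.
γ' = 20.3 − 9.81 = 10.49 kN/m³. Depth below WT = 7.2 m.
σ'_h at WT = K_a γ d_w = 16.54 kPa; at base = 16.54 + K_a γ' × 7.2 = 34.43 kPa.
P₁ (0–3.6 m) = ½×16.54×3.6 = 29.77. P₂ (3.6–10.8 m) = ½(16.54+34.43)×7.2 = 183.5.
P_w = ½ γ_w h₂² = 0.5×9.81×7.2² = 254.3. Total = 29.77+183.5+254.3 = 467.5 kN/m.

468 kN/m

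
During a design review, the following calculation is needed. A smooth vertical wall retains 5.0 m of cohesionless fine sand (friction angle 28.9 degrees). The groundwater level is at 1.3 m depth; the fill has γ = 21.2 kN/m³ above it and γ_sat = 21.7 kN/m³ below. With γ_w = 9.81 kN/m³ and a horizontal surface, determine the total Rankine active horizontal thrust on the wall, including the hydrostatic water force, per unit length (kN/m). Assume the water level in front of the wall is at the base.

K_a = tan²(45° − φ/2) = 0.3484.
γ' = 21.7 − 9.81 = 11.89 kN/m³. Depth below WT = 3.7 m.
σ'_h at WT = K_a γ d_w = 9.601 kPa; at base = 9.601 + K_a γ' × 3.7 = 24.93 kPa.
P₁ (0–1.3 m) = ½×9.601×1.3 = 6.241. P₂ (1.3–5.0 m) = ½(9.601+24.93)×3.7 = 63.88.
P_w = ½ γ_w h₂² = 0.5×9.81×3.7² = 67.15. Total = 6.241+63.88+67.15 = 137.3 kN/m.

137 kN/m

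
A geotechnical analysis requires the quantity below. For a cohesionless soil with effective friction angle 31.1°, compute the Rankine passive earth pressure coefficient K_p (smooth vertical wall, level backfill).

K_p = (1 + sin φ)/(1 − sin φ) = tan²(45° + 31.1°/2) = 3.137.

3.14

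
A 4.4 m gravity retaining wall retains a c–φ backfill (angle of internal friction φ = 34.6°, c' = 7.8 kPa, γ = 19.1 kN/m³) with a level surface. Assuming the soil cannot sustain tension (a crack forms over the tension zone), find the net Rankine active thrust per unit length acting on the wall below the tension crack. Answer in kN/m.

K_a = 0.2756; √K_a = 0.5250.
Tension-crack depth z_c = 2c/(γ√K_a) = 2×7.8/(19.1×0.5250) = 1.556 m.
σ_a at base = K_a γ H − 2c√K_a = 0.2756×19.1×4.4 − 2×7.8×0.5250 = 14.97 kPa.
P_a = ½ × 14.97 × (H − z_c) = 0.5×14.97×2.844 = 21.30 kN/m.

21.3 kN/m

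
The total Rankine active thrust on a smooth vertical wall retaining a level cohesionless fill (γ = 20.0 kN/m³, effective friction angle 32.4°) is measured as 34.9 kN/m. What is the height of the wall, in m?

K_a = 0.3022. P_a = ½ K_a γ H² ⇒ H = √(2P_a/(K_a γ)).
H = √(2×34.9/(0.3022×20.0)) = 3.398 m.

3.40 m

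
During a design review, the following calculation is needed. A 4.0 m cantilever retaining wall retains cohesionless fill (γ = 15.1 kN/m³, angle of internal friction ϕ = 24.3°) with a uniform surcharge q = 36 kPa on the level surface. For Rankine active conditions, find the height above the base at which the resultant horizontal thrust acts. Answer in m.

K_a = 0.4169.
Triangular part P₁ = ½K_aγH² = 50.36 at H/3 = 1.333 m; rectangular part P₂ = K_a q H = 60.04 at H/2 = 2.000 m.
ȳ = (P₁·1.333 + P₂·2.000)/(P₁+P₂) = 1.696 m.

1.70 m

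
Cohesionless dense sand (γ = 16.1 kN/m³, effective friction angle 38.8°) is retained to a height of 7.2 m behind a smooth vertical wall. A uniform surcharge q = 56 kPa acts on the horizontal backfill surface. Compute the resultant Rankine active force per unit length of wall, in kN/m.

188 kN/m

K_a = tan²(45° − φ/2) = 0.2296.
Soil triangle: ½ K_a γ H² = 0.5×0.2296×16.1×7.2² = 95.80 kN/m.
Surcharge rectangle: K_a q H = 0.2296×56×7.2 = 92.56 kN/m.
Total = 95.80 + 92.56 = 188.4 kN/m.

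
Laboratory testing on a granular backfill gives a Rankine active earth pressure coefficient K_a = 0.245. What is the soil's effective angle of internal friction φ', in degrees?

K_a = tan²(45° − φ/2) ⇒ 45° − φ/2 = arctan(√0.245) = 26.33°.
φ = 2(45° − 26.33°) = 37.33°.

37.3°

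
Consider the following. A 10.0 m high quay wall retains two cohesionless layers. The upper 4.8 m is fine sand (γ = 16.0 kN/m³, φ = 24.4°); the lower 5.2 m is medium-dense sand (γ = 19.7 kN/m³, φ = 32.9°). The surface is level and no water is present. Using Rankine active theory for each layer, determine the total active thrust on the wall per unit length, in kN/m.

274 kN/m

K_a1 = tan²(45°−24.4°/2) = 0.4153; K_a2 = tan²(45°−32.9°/2) = 0.2960.
Layer 1: σ at base = K_a1 γ₁ h₁ = 31.90 kPa; P₁ = ½×31.90×4.8 = 76.55.
Layer 2: σ_v at top = γ₁h₁ = 76.80; σ_h top = K_a2×76.80 = 22.74; σ_h base = K_a2×(76.80+19.7×5.2) = 53.06.
P₂ = ½(22.74+53.06)×5.2 = 197.1. Total P_a = 76.55+197.1 = 273.6 kN/m.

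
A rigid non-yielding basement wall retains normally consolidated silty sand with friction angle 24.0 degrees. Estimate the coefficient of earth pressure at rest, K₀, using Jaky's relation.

K₀ = 1 − sin φ' = 1 − sin 24.0° = 0.5933.

0.593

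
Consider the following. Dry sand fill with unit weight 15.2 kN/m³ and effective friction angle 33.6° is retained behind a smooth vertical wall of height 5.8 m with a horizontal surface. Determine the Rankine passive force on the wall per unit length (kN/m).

K_p = tan²(45° + φ/2) = 3.478.
P_p = ½ K_p γ H² = 0.5 × 3.478 × 15.2 × 5.8² = 889.2 kN/m.

889 kN/m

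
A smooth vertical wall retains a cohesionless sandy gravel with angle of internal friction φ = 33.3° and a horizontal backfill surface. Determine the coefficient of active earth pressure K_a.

0.291

K_a = (1 − sin φ)/(1 + sin φ) = (1 − sin 33.3°)/(1 + sin 33.3°) = 0.2911.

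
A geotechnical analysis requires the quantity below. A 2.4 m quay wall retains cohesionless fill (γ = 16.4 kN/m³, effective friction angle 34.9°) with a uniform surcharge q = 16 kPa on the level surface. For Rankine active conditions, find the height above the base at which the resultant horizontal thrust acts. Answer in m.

0.979 m

K_a = 0.2721.
Triangular part P₁ = ½K_aγH² = 12.85 at H/3 = 0.8000 m; rectangular part P₂ = K_a q H = 10.45 at H/2 = 1.200 m.
ȳ = (P₁·0.8000 + P₂·1.200)/(P₁+P₂) = 0.9794 m.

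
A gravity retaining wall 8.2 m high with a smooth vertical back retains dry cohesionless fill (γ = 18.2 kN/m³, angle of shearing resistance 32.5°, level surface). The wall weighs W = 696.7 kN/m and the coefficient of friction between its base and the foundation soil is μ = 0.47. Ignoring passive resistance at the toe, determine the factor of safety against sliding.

K_a = tan²(45° − 32.5°/2) = 0.3010.
P_a = ½K_aγH² = 0.5×0.3010×18.2×8.2² = 184.2 kN/m, acting at H/3 = 2.733 m above the base.
FS_sliding = μW / P_a = 0.47×696.7 / 184.2 = 1.778.

1.78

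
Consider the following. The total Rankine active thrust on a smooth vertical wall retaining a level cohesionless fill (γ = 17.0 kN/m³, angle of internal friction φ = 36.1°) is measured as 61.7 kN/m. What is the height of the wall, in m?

K_a = 0.2585. P_a = ½ K_a γ H² ⇒ H = √(2P_a/(K_a γ)).
H = √(2×61.7/(0.2585×17.0)) = 5.299 m.

5.30 m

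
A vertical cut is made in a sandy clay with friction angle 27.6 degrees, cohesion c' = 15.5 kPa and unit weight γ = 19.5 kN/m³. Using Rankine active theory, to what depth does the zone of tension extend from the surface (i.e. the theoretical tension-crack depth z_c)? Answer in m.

K_a = tan²(45° − 27.6°/2) = 0.3668; √K_a = 0.6056.
The active pressure is zero where K_a γ z = 2c√K_a, so z_c = 2c/(γ√K_a) = 2×15.5/(19.5×0.6056) = 2.625 m.

2.62 m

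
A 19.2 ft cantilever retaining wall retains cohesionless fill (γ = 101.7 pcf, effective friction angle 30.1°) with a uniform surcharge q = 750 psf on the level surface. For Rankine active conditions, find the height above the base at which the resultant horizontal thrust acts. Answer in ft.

7.79 ft

K_a = 0.3320.
Triangular part P₁ = ½K_aγH² = 6223 at H/3 = 6.400 ft; rectangular part P₂ = K_a q H = 4781 at H/2 = 9.600 ft.
ȳ = (P₁·6.400 + P₂·9.600)/(P₁+P₂) = 7.790 ft.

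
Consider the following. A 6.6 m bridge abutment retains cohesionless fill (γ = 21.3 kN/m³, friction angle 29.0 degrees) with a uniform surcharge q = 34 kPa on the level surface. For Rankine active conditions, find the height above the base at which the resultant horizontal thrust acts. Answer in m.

K_a = 0.3470.
Triangular part P₁ = ½K_aγH² = 161.0 at H/3 = 2.200 m; rectangular part P₂ = K_a q H = 77.86 at H/2 = 3.300 m.
ȳ = (P₁·2.200 + P₂·3.300)/(P₁+P₂) = 2.559 m.

2.56 m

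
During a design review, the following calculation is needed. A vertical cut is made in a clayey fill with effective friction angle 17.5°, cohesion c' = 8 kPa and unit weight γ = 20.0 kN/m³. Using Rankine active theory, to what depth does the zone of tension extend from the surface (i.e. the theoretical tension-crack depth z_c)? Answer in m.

K_a = tan²(45° − 17.5°/2) = 0.5376; √K_a = 0.7332.
The active pressure is zero where K_a γ z = 2c√K_a, so z_c = 2c/(γ√K_a) = 2×8/(20.0×0.7332) = 1.091 m.

1.09 m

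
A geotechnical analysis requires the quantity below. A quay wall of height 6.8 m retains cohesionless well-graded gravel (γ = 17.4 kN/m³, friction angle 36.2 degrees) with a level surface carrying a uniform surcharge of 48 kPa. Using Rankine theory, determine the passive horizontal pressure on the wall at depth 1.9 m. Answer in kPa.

315 kPa

K_p = (1 + sin φ)/(1 − sin φ) = 3.885.
σ_v = γz + q = 17.4 × 1.9 + 48 = 81.06 kPa.
σ_h = K_p σ_v = 3.885 × 81.06 = 314.9 kPa.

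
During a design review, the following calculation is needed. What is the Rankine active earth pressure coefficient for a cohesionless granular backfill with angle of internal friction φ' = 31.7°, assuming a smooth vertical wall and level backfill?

K_a = tan²(45° − φ/2) = tan²(29.15°) = 0.3111.

0.311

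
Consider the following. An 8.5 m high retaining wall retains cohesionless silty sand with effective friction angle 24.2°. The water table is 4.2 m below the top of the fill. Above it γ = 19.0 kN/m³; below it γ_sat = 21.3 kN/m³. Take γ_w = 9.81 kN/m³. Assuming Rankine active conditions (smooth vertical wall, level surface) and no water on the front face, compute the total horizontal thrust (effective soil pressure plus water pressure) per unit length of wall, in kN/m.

K_a = tan²(45° − φ/2) = 0.4185.
γ' = 21.3 − 9.81 = 11.49 kN/m³. Depth below WT = 4.3 m.
σ'_h at WT = K_a γ d_w = 33.40 kPa; at base = 33.40 + K_a γ' × 4.3 = 54.08 kPa.
P₁ (0–4.2 m) = ½×33.40×4.2 = 70.14. P₂ (4.2–8.5 m) = ½(33.40+54.08)×4.3 = 188.1.
P_w = ½ γ_w h₂² = 0.5×9.81×4.3² = 90.69. Total = 70.14+188.1+90.69 = 348.9 kN/m.

349 kN/m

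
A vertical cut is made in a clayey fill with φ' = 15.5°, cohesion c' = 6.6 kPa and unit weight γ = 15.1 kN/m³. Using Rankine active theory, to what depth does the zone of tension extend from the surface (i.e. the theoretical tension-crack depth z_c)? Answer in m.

K_a = tan²(45° − 15.5°/2) = 0.5782; √K_a = 0.7604.
The active pressure is zero where K_a γ z = 2c√K_a, so z_c = 2c/(γ√K_a) = 2×6.6/(15.1×0.7604) = 1.150 m.

1.15 m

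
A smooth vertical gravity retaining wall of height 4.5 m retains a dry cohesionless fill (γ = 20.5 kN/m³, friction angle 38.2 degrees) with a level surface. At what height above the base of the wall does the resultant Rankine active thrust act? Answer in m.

1.50 m

K_a = 0.2358.
The pressure distribution is triangular, so the resultant acts at H/3 above the base = 4.5/3 = 1.500 m.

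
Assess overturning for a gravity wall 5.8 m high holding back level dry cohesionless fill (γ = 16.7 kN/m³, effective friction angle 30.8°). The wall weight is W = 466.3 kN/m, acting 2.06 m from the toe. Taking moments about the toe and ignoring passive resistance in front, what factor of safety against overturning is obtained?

5.48

K_a = tan²(45° − 30.8°/2) = 0.3227.
P_a = ½K_aγH² = 0.5×0.3227×16.7×5.8² = 90.65 kN/m, acting at H/3 = 1.933 m above the base.
Overturning moment M_o = P_a × H/3 = 90.65 × 1.933 = 175.3.
Resisting moment M_r = W × 2.06 = 466.3 × 2.06 = 960.6.
FS_overturning = M_r/M_o = 960.6/175.3 = 5.481.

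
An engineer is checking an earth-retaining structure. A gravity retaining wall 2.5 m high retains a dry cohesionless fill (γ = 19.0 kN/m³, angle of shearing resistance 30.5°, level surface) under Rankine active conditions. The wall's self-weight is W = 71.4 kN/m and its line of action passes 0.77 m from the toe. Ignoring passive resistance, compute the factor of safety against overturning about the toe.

3.40

K_a = tan²(45° − 30.5°/2) = 0.3267.
P_a = ½K_aγH² = 0.5×0.3267×19.0×2.5² = 19.40 kN/m, acting at H/3 = 0.8333 m above the base.
Overturning moment M_o = P_a × H/3 = 19.40 × 0.8333 = 16.16.
Resisting moment M_r = W × 0.77 = 71.4 × 0.77 = 54.98.
FS_overturning = M_r/M_o = 54.98/16.16 = 3.401.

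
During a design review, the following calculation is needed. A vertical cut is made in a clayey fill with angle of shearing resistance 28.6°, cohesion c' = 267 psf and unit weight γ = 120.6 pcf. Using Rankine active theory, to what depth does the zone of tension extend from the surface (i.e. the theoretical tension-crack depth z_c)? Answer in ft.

7.46 ft

K_a = tan²(45° − 28.6°/2) = 0.3525; √K_a = 0.5938.
The active pressure is zero where K_a γ z = 2c√K_a, so z_c = 2c/(γ√K_a) = 2×267/(120.6×0.5938) = 7.457 ft.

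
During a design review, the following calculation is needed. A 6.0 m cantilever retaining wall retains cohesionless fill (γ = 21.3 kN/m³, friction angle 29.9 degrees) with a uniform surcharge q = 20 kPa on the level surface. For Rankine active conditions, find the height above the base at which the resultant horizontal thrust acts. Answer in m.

K_a = 0.3347.
Triangular part P₁ = ½K_aγH² = 128.3 at H/3 = 2.000 m; rectangular part P₂ = K_a q H = 40.16 at H/2 = 3.000 m.
ȳ = (P₁·2.000 + P₂·3.000)/(P₁+P₂) = 2.238 m.

2.24 m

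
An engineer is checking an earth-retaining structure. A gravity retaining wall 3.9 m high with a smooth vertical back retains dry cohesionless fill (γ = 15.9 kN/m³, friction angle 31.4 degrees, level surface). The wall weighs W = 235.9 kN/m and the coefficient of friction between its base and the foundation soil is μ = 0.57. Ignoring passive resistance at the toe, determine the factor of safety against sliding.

3.53

K_a = tan²(45° − 31.4°/2) = 0.3149.
P_a = ½K_aγH² = 0.5×0.3149×15.9×3.9² = 38.08 kN/m, acting at H/3 = 1.300 m above the base.
FS_sliding = μW / P_a = 0.57×235.9 / 38.08 = 3.531.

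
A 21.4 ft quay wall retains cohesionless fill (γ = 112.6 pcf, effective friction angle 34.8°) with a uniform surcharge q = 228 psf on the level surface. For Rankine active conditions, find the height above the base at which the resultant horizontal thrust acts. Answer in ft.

7.70 ft

K_a = 0.2733.
Triangular part P₁ = ½K_aγH² = 7047 at H/3 = 7.133 ft; rectangular part P₂ = K_a q H = 1334 at H/2 = 10.70 ft.
ȳ = (P₁·7.133 + P₂·10.70)/(P₁+P₂) = 7.701 ft.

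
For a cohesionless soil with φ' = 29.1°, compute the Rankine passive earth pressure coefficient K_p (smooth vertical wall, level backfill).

2.89

K_p = (1 + sin φ)/(1 − sin φ) = tan²(45° + 29.1°/2) = 2.894.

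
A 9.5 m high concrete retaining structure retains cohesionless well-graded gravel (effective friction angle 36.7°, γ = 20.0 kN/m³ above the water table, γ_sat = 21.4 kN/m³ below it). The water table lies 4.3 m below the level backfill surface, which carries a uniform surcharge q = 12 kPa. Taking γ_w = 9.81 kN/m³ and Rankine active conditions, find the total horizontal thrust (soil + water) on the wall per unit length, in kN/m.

360 kN/m

K_a = tan²(45° − φ/2) = 0.2519.
γ' = 21.4 − 9.81 = 11.59 kN/m³. h₂ = H − d_w = 5.2 m.
σ'_h: at surface K_a·q = 3.022; at WT K_a(q+γd_w) = 24.68; at base K_a(q+γd_w+γ'h₂) = 39.86 kPa.
P₁ = ½(3.022+24.68)×4.3 = 59.56; P₂ = ½(24.68+39.86)×5.2 = 167.8; P_w = ½γ_w h₂² = 132.6.
Total = 59.56+167.8+132.6 = 360.0 kN/m.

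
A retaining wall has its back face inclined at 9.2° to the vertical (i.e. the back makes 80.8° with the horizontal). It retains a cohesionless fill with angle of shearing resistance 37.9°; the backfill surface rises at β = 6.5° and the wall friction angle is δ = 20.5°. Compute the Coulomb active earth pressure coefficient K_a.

0.309

K_a = sin²(α+φ) / [sin²α · sin(α−δ) · (1 + √{sin(φ+δ)sin(φ−β) / (sin(α−δ)sin(α+β))})²].
With α = 80.8°, φ = 37.9°, δ = 20.5°, β = 6.5°: K_a = 0.3090.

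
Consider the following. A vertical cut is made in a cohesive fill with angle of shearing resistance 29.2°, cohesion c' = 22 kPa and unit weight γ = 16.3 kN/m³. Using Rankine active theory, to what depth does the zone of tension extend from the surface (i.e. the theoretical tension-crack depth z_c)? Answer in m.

K_a = tan²(45° − 29.2°/2) = 0.3442; √K_a = 0.5867.
The active pressure is zero where K_a γ z = 2c√K_a, so z_c = 2c/(γ√K_a) = 2×22/(16.3×0.5867) = 4.601 m.

4.60 m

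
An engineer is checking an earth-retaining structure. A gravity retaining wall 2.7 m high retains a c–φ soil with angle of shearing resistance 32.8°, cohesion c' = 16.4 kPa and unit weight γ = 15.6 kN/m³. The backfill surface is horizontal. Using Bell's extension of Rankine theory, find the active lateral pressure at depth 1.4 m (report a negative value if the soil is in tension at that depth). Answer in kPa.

K_a = (1 − sin φ)/(1 + sin φ) = 0.2973.
σ_a = K_a γ z − 2c√K_a = 0.2973×15.6×1.4 − 2×16.4×0.5452 = -11.39 kPa.

-11.4 kPa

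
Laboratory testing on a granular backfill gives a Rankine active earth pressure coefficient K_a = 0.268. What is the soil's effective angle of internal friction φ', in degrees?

35.3°

K_a = tan²(45° − φ/2) ⇒ 45° − φ/2 = arctan(√0.268) = 27.37°.
φ = 2(45° − 27.37°) = 35.26°.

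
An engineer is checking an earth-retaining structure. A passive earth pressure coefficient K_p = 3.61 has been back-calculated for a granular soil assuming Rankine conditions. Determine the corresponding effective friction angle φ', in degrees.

K_p = (1+sin φ)/(1−sin φ) ⇒ sin φ = (K_p − 1)/(K_p + 1) = 0.5662.
φ = arcsin(0.5662) = 34.48°.

34.5°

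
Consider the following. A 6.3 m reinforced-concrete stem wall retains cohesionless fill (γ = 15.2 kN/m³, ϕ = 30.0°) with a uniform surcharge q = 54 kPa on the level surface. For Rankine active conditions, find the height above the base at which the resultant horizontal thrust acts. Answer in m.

K_a = 0.3333.
Triangular part P₁ = ½K_aγH² = 100.5 at H/3 = 2.100 m; rectangular part P₂ = K_a q H = 113.4 at H/2 = 3.150 m.
ȳ = (P₁·2.100 + P₂·3.150)/(P₁+P₂) = 2.657 m.

2.66 m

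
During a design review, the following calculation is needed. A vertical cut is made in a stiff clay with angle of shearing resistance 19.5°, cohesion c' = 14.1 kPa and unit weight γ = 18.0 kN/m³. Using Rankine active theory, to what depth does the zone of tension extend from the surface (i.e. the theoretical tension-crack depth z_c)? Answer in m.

2.22 m

K_a = tan²(45° − 19.5°/2) = 0.4995; √K_a = 0.7067.
The active pressure is zero where K_a γ z = 2c√K_a, so z_c = 2c/(γ√K_a) = 2×14.1/(18.0×0.7067) = 2.217 m.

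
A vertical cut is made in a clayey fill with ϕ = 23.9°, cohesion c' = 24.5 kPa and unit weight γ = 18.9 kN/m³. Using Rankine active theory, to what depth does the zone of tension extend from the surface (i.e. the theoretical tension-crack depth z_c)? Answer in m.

3.98 m

K_a = tan²(45° − 23.9°/2) = 0.4233; √K_a = 0.6506.
The active pressure is zero where K_a γ z = 2c√K_a, so z_c = 2c/(γ√K_a) = 2×24.5/(18.9×0.6506) = 3.985 m.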